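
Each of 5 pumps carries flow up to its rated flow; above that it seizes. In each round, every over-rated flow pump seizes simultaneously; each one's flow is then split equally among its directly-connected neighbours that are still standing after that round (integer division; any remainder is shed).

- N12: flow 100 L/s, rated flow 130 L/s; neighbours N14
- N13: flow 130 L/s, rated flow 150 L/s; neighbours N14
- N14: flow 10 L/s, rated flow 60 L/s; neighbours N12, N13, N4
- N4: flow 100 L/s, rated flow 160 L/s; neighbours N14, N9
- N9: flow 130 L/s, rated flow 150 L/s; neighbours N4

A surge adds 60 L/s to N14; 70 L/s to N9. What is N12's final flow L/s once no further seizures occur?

Round 1 — N14 at 70 > 60; N9 at 200 > 150. N14, N9 seize.
  N14 sheds 70 L/s to N12, N13, N4: 23 each (1 lost).
    N12: 100+23 = 123 ≤ 130
    N13: 130+23 = 153 > 150
    N4: 100+23 = 123 ≤ 160
  N9 sheds 200 L/s to N4: 200 each.
    N4: 123+200 = 323 > 160
Round 2 — N13, N4 seize.
  N13 sheds 153 L/s: no online neighbours, lost.
  N4 sheds 323 L/s: no online neighbours, lost.
No further seizures.

123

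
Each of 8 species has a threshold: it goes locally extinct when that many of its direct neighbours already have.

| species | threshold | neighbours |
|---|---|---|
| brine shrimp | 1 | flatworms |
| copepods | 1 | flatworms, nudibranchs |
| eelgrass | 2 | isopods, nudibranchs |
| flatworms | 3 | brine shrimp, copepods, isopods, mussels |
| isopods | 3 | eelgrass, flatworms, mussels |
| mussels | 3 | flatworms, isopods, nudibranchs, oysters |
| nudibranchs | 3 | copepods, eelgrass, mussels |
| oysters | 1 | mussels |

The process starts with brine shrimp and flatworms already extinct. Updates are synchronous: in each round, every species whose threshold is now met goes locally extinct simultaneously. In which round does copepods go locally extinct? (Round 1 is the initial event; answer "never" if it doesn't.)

Round 1 — brine shrimp, flatworms go locally extinct (initial).
Round 2 — checking thresholds:
  copepods: 1 of 2 neighbours ≥ 1, goes locally extinct.
  isopods: 1 of 3 neighbours < 3, below threshold.
  mussels: 1 of 4 neighbours < 3, below threshold.
Round 3 — no new extinctions; cascade stops.

2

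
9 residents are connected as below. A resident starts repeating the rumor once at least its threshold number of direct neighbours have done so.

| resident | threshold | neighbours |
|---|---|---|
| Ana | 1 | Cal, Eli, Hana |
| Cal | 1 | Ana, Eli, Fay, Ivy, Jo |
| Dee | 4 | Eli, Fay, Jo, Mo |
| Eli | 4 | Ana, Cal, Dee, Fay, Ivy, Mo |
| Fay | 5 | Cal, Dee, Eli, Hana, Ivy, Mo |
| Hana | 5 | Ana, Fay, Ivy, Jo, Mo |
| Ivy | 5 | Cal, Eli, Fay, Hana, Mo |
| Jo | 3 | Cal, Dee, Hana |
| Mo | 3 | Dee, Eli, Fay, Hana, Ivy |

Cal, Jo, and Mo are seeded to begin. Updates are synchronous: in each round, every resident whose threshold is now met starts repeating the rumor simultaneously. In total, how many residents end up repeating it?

Round 1 — Cal, Jo, Mo start repeating the rumor (initial).
Round 2 — checking thresholds:
  Ana: 1 of 3 neighbours ≥ 1, starts repeating the rumor.
  Dee: 2 of 4 neighbours < 4, holds.
  Eli: 2 of 6 neighbours < 4, holds.
  Fay: 2 of 6 neighbours < 5, holds.
  Hana: 2 of 5 neighbours < 5, holds.
  Ivy: 2 of 5 neighbours < 5, holds.
Round 3 — no new spreads; cascade stops.

4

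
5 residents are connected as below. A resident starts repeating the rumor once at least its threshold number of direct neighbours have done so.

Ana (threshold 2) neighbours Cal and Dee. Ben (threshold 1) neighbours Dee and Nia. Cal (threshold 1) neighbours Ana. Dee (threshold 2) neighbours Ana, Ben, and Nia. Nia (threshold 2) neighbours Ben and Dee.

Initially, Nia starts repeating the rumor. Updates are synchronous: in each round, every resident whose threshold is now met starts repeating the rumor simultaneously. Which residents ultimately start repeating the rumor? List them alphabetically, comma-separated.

Ben, Dee, Nia

Round 1 — Nia starts repeating the rumor (initial).
Round 2 — checking thresholds:
  Ben: 1 of 2 neighbours ≥ 1, starts repeating the rumor.
  Dee: 1 of 3 neighbours < 2, not yet.
Round 3 — checking thresholds:
  Dee: 2 of 3 neighbours ≥ 2, starts repeating the rumor.
Round 4 — no new spreads; cascade stops.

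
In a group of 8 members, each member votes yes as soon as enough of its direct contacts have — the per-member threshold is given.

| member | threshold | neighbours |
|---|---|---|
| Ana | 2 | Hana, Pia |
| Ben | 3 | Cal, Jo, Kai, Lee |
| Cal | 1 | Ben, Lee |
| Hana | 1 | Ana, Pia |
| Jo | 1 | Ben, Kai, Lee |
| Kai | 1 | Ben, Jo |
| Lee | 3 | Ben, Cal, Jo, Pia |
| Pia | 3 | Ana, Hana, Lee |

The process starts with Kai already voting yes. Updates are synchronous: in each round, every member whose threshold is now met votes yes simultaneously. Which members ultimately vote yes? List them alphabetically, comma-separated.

Round 1 — Kai votes yes (initial).
Round 2 — checking thresholds:
  Ben: 1 of 4 neighbours < 3, not yet.
  Jo: 1 of 3 neighbours ≥ 1, votes yes.
Round 3 — no new yes votes; cascade stops.

Jo, Kai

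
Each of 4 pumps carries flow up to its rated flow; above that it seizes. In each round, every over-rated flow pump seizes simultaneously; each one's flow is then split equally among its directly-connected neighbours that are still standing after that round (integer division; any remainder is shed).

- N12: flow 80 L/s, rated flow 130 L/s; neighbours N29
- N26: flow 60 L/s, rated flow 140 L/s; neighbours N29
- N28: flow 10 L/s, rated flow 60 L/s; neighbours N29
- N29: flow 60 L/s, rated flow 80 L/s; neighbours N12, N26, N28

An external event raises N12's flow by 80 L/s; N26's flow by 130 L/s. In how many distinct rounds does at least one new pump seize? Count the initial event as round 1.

Round 1 — N12 at 160 > 130; N26 at 190 > 140. N12, N26 seize.
  N12 sheds 160 L/s to N29: 160 each.
    N29: 60+160 = 220 > 80
  N26 sheds 190 L/s to N29: 190 each.
    N29: 220+190 = 410 > 80
Round 2 — N29 seizes.
  N29 sheds 410 L/s to N28: 410 each.
    N28: 10+410 = 420 > 60
Round 3 — N28 seizes.
  N28 sheds 420 L/s: no online neighbours, lost.
No further seizures.

3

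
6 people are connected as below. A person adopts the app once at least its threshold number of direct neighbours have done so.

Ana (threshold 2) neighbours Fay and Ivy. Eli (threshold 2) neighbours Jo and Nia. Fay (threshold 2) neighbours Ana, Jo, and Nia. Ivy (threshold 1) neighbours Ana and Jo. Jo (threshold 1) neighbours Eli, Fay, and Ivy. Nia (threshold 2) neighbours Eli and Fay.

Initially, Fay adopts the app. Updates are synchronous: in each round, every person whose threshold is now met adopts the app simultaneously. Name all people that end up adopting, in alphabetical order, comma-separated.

Ana, Fay, Ivy, Jo

Round 1 — Fay adopts the app (initial).
Round 2 — checking thresholds:
  Ana: 1 of 2 neighbours < 2, holds.
  Jo: 1 of 3 neighbours ≥ 1, adopts the app.
  Nia: 1 of 2 neighbours < 2, holds.
Round 3 — checking thresholds:
  Ana: 1 of 2 neighbours < 2, holds.
  Eli: 1 of 2 neighbours < 2, holds.
  Ivy: 1 of 2 neighbours ≥ 1, adopts the app.
  Nia: 1 of 2 neighbours < 2, holds.
Round 4 — checking thresholds:
  Ana: 2 of 2 neighbours ≥ 2, adopts the app.
  Eli: 1 of 2 neighbours < 2, holds.
  Nia: 1 of 2 neighbours < 2, holds.
Round 5 — no new adoptions; cascade stops.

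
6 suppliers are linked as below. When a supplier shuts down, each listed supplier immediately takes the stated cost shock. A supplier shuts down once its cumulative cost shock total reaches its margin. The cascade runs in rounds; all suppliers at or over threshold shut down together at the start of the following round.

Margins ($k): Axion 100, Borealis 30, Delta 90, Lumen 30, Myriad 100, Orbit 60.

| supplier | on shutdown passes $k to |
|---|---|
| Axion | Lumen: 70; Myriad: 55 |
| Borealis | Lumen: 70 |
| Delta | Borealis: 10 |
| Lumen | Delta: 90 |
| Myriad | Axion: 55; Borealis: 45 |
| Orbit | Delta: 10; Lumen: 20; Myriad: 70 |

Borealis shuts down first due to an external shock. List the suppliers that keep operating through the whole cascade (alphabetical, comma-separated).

Axion, Myriad, Orbit

Round 1 — Borealis shuts down (initial).
  Lumen: +70 → 70 ≥ 30
Round 2 — Lumen shuts down.
  Delta: +90 → 90 ≥ 90
Round 3 — Delta shuts down.
No further shutdowns.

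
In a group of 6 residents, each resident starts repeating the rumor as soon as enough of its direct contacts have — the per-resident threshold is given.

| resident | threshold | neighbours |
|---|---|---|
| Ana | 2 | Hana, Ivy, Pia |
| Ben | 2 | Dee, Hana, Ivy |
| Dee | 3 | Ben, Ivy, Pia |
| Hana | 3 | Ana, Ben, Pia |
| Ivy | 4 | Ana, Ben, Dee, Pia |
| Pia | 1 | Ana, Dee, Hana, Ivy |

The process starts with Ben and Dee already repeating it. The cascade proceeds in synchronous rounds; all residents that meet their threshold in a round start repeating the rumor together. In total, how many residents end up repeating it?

Round 1 — Ben, Dee start repeating the rumor (initial).
Round 2 — checking thresholds:
  Hana: 1 of 3 neighbours < 3, below threshold.
  Ivy: 2 of 4 neighbours < 4, below threshold.
  Pia: 1 of 4 neighbours ≥ 1, starts repeating the rumor.
Round 3 — no new spreads; cascade stops.

3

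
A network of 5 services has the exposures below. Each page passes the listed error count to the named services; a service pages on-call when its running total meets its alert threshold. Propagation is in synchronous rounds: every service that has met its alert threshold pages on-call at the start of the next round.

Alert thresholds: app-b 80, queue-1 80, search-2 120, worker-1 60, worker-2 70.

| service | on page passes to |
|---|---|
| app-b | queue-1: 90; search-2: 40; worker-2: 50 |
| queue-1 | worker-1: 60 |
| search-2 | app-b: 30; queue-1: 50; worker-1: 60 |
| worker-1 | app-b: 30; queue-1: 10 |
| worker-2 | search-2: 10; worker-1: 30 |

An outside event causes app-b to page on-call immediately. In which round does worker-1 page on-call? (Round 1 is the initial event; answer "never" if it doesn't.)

Round 1 — app-b pages on-call (initial).
  queue-1: +90 → 90 ≥ 80
  search-2: +40 → 40 < 120
  worker-2: +50 → 50 < 70
Round 2 — queue-1 pages on-call.
  worker-1: +60 → 60 ≥ 60
Round 3 — worker-1 pages on-call.
No further pages.

3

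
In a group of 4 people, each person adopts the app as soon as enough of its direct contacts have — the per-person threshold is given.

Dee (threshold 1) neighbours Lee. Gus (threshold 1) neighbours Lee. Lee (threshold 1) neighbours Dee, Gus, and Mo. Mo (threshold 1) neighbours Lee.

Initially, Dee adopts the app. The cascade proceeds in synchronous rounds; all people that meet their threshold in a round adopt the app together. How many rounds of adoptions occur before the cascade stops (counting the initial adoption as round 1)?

Round 1 — Dee adopts the app (initial).
Round 2 — checking thresholds:
  Lee: 1 of 3 neighbours ≥ 1, adopts the app.
Round 3 — checking thresholds:
  Gus: 1 of 1 neighbours ≥ 1, adopts the app.
  Mo: 1 of 1 neighbours ≥ 1, adopts the app.
Round 4 — no new adoptions; cascade stops.

3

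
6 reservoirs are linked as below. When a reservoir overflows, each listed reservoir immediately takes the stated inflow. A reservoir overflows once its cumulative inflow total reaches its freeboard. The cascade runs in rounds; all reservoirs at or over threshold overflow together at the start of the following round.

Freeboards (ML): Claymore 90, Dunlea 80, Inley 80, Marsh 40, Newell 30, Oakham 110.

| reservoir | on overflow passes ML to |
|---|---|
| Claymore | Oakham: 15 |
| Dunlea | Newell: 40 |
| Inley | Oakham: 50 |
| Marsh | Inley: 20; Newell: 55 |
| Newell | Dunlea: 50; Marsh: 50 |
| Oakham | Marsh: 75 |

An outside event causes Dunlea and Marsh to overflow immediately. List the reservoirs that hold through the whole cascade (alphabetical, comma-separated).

Round 1 — Dunlea, Marsh overflow (initial).
  Inley: +20 → 20 < 80
  Newell: +40+55 → 95 ≥ 30
Round 2 — Newell overflows.
No further overflows.

Claymore, Inley, Oakham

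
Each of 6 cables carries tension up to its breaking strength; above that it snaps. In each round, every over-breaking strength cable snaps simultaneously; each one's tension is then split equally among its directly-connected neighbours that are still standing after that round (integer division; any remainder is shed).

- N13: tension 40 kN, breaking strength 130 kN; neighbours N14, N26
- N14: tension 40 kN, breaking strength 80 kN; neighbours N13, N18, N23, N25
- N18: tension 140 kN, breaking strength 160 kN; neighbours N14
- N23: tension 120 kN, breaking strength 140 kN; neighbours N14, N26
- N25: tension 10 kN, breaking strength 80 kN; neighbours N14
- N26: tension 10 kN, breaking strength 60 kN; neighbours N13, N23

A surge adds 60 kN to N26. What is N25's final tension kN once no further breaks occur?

75

Round 1 — N26 at 70 > 60. N26 snaps.
  N26 sheds 70 kN to N13, N23: 35 each.
    N13: 40+35 = 75 ≤ 130
    N23: 120+35 = 155 > 140
Round 2 — N23 snaps.
  N23 sheds 155 kN to N14: 155 each.
    N14: 40+155 = 195 > 80
Round 3 — N14 snaps.
  N14 sheds 195 kN to N13, N18, N25: 65 each.
    N13: 75+65 = 140 > 130
    N18: 140+65 = 205 > 160
    N25: 10+65 = 75 ≤ 80
Round 4 — N13, N18 snap.
  N13 sheds 140 kN: no online neighbours, lost.
  N18 sheds 205 kN: no online neighbours, lost.
No further breaks.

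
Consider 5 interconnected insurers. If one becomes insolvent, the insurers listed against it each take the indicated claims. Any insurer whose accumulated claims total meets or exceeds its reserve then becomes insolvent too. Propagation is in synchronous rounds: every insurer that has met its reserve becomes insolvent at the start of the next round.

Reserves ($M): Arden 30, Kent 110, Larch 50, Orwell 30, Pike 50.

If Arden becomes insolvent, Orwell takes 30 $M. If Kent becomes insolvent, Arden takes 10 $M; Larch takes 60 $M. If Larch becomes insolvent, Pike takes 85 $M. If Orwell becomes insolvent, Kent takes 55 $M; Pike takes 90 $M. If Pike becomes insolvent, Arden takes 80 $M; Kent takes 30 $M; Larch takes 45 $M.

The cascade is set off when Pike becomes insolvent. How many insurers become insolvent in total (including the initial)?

3

Round 1 — Pike becomes insolvent (initial).
  Arden: +80 → 80 ≥ 30
  Kent: +30 → 30 < 110
  Larch: +45 → 45 < 50
Round 2 — Arden becomes insolvent.
  Orwell: +30 → 30 ≥ 30
Round 3 — Orwell becomes insolvent.
  Kent: +55 → 85 < 110
No further insolvencies.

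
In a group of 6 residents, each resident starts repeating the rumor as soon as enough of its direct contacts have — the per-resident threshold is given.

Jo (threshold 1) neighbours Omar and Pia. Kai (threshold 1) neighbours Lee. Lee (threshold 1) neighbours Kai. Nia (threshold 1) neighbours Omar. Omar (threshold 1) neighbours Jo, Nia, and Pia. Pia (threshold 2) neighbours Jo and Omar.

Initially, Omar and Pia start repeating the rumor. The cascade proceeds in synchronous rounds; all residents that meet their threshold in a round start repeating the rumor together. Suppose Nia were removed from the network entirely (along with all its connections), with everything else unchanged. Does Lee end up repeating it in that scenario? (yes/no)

no

With Nia removed:
Round 1 — Omar, Pia start repeating the rumor (initial).
Round 2 — checking thresholds:
  Jo: 2 of 2 neighbours ≥ 1, starts repeating the rumor.
Round 3 — no new spreads; cascade stops.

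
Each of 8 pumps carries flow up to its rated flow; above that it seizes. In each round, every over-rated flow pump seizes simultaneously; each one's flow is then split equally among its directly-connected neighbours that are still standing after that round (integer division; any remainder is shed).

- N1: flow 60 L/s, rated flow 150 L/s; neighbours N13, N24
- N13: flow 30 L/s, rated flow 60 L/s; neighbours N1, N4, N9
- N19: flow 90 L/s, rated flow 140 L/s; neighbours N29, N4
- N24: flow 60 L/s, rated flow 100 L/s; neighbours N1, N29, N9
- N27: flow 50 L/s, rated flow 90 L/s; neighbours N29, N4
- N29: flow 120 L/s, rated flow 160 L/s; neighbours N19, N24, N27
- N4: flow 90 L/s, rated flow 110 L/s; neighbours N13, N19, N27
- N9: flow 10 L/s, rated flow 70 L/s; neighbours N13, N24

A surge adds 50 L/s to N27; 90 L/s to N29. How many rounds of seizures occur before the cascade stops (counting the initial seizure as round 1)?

Round 1 — N27 at 100 > 90; N29 at 210 > 160. N27, N29 seize.
  N27 sheds 100 L/s to N4: 100 each.
    N4: 90+100 = 190 > 110
  N29 sheds 210 L/s to N19, N24: 105 each.
    N19: 90+105 = 195 > 140
    N24: 60+105 = 165 > 100
Round 2 — N19, N24, N4 seize.
  N19 sheds 195 L/s: no online neighbours, lost.
  N24 sheds 165 L/s to N1, N9: 82 each (1 lost).
    N1: 60+82 = 142 ≤ 150
    N9: 10+82 = 92 > 70
  N4 sheds 190 L/s to N13: 190 each.
    N13: 30+190 = 220 > 60
Round 3 — N13, N9 seize.
  N13 sheds 220 L/s to N1: 220 each.
    N1: 142+220 = 362 > 150
  N9 sheds 92 L/s: no online neighbours, lost.
Round 4 — N1 seizes.
  N1 sheds 362 L/s: no online neighbours, lost.
No further seizures.

4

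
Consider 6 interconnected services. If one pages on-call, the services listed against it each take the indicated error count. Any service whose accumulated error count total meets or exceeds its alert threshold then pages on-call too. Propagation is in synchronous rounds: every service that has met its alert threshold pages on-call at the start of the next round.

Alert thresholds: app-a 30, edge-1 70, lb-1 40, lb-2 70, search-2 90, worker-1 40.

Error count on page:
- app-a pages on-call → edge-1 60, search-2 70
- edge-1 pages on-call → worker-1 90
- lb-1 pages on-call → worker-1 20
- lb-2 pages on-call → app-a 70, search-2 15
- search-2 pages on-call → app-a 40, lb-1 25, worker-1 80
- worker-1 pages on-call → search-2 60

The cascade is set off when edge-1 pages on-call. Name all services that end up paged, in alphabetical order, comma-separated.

Round 1 — edge-1 pages on-call (initial).
  worker-1: +90 → 90 ≥ 40
Round 2 — worker-1 pages on-call.
  search-2: +60 → 60 < 90
No further pages.

edge-1, worker-1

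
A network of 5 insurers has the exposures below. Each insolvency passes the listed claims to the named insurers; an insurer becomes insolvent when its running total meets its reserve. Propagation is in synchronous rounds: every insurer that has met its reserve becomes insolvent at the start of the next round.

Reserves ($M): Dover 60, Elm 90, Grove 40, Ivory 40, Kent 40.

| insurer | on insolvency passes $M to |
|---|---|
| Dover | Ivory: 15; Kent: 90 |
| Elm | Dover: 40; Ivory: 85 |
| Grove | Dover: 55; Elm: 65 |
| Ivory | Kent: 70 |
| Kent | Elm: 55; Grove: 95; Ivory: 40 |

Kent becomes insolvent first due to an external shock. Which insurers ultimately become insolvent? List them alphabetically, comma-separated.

Dover, Elm, Grove, Ivory, Kent

Round 1 — Kent becomes insolvent (initial).
  Elm: +55 → 55 < 90
  Grove: +95 → 95 ≥ 40
  Ivory: +40 → 40 ≥ 40
Round 2 — Grove, Ivory become insolvent.
  Dover: +55 → 55 < 60
  Elm: +65 → 120 ≥ 90
Round 3 — Elm becomes insolvent.
  Dover: +40 → 95 ≥ 60
Round 4 — Dover becomes insolvent.
No further insolvencies.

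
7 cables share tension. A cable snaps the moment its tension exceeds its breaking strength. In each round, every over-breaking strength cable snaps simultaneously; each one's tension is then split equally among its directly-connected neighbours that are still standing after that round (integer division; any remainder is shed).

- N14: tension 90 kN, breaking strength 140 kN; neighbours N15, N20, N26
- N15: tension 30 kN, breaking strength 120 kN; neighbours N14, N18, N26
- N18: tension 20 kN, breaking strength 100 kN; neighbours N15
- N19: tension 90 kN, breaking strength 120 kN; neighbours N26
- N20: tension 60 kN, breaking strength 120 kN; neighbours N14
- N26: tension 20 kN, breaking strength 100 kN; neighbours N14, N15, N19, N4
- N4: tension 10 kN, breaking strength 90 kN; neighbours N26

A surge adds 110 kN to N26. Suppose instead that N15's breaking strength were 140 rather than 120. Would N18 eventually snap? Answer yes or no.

With N15's breaking strength at 140:
Round 1 — N26 at 130 > 100. N26 snaps.
  N26 sheds 130 kN to N14, N15, N19, N4: 32 each (2 lost).
    N14: 90+32 = 122 ≤ 140
    N15: 30+32 = 62 ≤ 140
    N19: 90+32 = 122 > 120
    N4: 10+32 = 42 ≤ 90
Round 2 — N19 snaps.
  N19 sheds 122 kN: no online neighbours, lost.
No further breaks.

no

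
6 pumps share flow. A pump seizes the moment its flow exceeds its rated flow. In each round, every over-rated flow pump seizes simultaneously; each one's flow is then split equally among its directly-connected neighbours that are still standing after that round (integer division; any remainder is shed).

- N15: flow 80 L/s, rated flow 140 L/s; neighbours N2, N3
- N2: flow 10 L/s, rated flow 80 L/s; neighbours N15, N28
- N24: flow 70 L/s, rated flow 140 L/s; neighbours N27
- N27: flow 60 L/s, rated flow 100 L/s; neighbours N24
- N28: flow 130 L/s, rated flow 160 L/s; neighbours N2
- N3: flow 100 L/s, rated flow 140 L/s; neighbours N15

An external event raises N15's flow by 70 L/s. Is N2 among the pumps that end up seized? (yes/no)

Round 1 — N15 at 150 > 140. N15 seizes.
  N15 sheds 150 L/s to N2, N3: 75 each.
    N2: 10+75 = 85 > 80
    N3: 100+75 = 175 > 140
Round 2 — N2, N3 seize.
  N2 sheds 85 L/s to N28: 85 each.
    N28: 130+85 = 215 > 160
  N3 sheds 175 L/s: no online neighbours, lost.
Round 3 — N28 seizes.
  N28 sheds 215 L/s: no online neighbours, lost.
No further seizures.

yes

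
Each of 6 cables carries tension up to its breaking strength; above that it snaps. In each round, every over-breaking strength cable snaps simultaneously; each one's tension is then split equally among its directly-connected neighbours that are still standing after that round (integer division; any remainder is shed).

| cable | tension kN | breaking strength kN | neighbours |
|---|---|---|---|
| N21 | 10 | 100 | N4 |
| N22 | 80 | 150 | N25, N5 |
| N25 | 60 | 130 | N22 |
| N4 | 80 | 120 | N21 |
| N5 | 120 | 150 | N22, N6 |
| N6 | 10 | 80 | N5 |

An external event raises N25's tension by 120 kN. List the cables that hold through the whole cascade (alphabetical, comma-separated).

N21, N4

Round 1 — N25 at 180 > 130. N25 snaps.
  N25 sheds 180 kN to N22: 180 each.
    N22: 80+180 = 260 > 150
Round 2 — N22 snaps.
  N22 sheds 260 kN to N5: 260 each.
    N5: 120+260 = 380 > 150
Round 3 — N5 snaps.
  N5 sheds 380 kN to N6: 380 each.
    N6: 10+380 = 390 > 80
Round 4 — N6 snaps.
  N6 sheds 390 kN: no online neighbours, lost.
No further breaks.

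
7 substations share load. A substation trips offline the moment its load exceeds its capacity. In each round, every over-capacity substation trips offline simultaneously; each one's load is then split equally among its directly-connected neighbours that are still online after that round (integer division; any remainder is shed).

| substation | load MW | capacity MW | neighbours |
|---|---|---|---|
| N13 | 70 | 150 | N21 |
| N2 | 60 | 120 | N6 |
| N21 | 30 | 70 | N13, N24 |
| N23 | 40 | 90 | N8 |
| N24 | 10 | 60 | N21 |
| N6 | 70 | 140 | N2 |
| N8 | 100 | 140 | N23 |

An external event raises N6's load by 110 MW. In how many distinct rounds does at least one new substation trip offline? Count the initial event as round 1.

2

Round 1 — N6 at 180 > 140. N6 trips offline.
  N6 sheds 180 MW to N2: 180 each.
    N2: 60+180 = 240 > 120
Round 2 — N2 trips offline.
  N2 sheds 240 MW: no online neighbours, lost.
No further trips.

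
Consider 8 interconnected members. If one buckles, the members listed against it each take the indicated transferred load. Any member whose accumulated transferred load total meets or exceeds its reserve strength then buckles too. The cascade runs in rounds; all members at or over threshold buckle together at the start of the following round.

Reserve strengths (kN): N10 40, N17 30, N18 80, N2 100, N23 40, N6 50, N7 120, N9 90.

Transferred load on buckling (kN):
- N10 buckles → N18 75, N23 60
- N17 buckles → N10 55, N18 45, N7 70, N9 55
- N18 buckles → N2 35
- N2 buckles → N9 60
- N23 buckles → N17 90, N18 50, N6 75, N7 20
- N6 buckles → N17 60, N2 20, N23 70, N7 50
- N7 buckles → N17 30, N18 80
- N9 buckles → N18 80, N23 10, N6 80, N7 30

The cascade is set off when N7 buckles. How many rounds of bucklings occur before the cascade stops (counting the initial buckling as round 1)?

Round 1 — N7 buckles (initial).
  N17: +30 → 30 ≥ 30
  N18: +80 → 80 ≥ 80
Round 2 — N17, N18 buckle.
  N10: +55 → 55 ≥ 40
  N2: +35 → 35 < 100
  N9: +55 → 55 < 90
Round 3 — N10 buckles.
  N23: +60 → 60 ≥ 40
Round 4 — N23 buckles.
  N6: +75 → 75 ≥ 50
Round 5 — N6 buckles.
  N2: +20 → 55 < 100
No further bucklings.

5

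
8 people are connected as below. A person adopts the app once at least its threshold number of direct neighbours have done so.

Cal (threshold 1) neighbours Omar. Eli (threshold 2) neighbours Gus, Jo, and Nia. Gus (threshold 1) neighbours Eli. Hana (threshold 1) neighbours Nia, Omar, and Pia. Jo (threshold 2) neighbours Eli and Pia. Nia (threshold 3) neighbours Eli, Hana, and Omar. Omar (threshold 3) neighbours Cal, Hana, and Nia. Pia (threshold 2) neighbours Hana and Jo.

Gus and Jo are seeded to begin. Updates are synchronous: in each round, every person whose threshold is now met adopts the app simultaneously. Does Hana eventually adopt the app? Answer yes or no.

no

Round 1 — Gus, Jo adopt the app (initial).
Round 2 — checking thresholds:
  Eli: 2 of 3 neighbours ≥ 2, adopts the app.
  Pia: 1 of 2 neighbours < 2, below threshold.
Round 3 — no new adoptions; cascade stops.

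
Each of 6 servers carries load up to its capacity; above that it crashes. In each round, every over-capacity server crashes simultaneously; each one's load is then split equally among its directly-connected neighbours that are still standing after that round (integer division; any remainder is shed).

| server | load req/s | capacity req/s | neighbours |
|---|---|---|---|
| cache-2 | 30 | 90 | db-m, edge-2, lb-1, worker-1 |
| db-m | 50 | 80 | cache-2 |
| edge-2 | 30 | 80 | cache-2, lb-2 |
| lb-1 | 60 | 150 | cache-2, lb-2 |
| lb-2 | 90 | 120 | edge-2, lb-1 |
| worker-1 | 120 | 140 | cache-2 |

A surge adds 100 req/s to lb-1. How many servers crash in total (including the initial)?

6

Round 1 — lb-1 at 160 > 150. lb-1 crashes.
  lb-1 sheds 160 req/s to cache-2, lb-2: 80 each.
    cache-2: 30+80 = 110 > 90
    lb-2: 90+80 = 170 > 120
Round 2 — cache-2, lb-2 crash.
  cache-2 sheds 110 req/s to db-m, edge-2, worker-1: 36 each (2 lost).
    db-m: 50+36 = 86 > 80
    edge-2: 30+36 = 66 ≤ 80
    worker-1: 120+36 = 156 > 140
  lb-2 sheds 170 req/s to edge-2: 170 each.
    edge-2: 66+170 = 236 > 80
Round 3 — db-m, edge-2, worker-1 crash.
  db-m sheds 86 req/s: no online neighbours, lost.
  edge-2 sheds 236 req/s: no online neighbours, lost.
  worker-1 sheds 156 req/s: no online neighbours, lost.
No further crashes.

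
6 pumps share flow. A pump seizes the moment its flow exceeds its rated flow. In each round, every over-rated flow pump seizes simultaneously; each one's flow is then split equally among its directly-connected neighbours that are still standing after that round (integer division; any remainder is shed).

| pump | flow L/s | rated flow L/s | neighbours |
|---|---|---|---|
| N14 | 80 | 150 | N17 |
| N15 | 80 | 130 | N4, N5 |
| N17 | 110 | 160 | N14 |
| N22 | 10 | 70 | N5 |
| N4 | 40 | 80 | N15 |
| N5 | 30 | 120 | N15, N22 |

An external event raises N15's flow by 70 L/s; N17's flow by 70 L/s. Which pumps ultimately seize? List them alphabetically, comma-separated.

Round 1 — N15 at 150 > 130; N17 at 180 > 160. N15, N17 seize.
  N15 sheds 150 L/s to N4, N5: 75 each.
    N4: 40+75 = 115 > 80
    N5: 30+75 = 105 ≤ 120
  N17 sheds 180 L/s to N14: 180 each.
    N14: 80+180 = 260 > 150
Round 2 — N14, N4 seize.
  N14 sheds 260 L/s: no online neighbours, lost.
  N4 sheds 115 L/s: no online neighbours, lost.
No further seizures.

N14, N15, N17, N4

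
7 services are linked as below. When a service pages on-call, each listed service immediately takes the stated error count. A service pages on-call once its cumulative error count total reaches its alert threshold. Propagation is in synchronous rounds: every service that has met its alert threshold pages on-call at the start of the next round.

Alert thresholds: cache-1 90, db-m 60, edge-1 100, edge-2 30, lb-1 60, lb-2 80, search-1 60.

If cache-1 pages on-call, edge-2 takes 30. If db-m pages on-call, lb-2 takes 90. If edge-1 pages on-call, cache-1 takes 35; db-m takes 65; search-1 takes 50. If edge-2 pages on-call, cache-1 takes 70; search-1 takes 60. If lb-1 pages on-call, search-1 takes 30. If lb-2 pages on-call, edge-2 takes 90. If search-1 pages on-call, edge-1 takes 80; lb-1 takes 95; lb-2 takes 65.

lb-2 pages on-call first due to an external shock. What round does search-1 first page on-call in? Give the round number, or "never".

3

Round 1 — lb-2 pages on-call (initial).
  edge-2: +90 → 90 ≥ 30
Round 2 — edge-2 pages on-call.
  cache-1: +70 → 70 < 90
  search-1: +60 → 60 ≥ 60
Round 3 — search-1 pages on-call.
  edge-1: +80 → 80 < 100
  lb-1: +95 → 95 ≥ 60
Round 4 — lb-1 pages on-call.
No further pages.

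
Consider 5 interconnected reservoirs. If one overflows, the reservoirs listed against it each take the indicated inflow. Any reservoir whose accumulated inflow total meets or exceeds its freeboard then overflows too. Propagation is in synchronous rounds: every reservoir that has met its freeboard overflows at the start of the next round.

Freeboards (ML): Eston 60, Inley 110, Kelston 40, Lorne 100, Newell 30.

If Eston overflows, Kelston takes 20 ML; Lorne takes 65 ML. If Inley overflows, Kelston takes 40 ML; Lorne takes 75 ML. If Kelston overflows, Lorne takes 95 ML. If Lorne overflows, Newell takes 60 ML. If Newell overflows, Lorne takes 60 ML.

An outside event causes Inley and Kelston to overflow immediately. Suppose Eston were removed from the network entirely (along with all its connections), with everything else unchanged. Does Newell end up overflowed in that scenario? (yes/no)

With Eston removed:
Round 1 — Inley, Kelston overflow (initial).
  Lorne: +75+95 → 170 ≥ 100
Round 2 — Lorne overflows.
  Newell: +60 → 60 ≥ 30
Round 3 — Newell overflows.
No further overflows.

yes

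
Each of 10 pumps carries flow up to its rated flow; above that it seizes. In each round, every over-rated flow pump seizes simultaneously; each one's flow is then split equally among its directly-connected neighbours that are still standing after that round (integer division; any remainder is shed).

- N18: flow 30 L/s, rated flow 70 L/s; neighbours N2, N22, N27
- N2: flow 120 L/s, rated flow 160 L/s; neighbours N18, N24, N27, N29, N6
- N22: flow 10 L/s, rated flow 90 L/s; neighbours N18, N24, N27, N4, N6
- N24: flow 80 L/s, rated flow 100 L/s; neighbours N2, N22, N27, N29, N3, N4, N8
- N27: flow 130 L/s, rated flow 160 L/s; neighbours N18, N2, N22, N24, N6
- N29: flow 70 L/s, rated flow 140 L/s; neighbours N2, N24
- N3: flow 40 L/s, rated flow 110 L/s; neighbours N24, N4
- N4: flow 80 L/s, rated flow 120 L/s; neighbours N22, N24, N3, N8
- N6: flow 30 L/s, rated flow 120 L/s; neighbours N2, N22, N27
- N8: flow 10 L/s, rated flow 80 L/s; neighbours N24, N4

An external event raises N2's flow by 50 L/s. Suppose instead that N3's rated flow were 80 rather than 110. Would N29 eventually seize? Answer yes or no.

no

With N3's rated flow at 80:
Round 1 — N2 at 170 > 160. N2 seizes.
  N2 sheds 170 L/s to N18, N24, N27, N29, N6: 34 each.
    N18: 30+34 = 64 ≤ 70
    N24: 80+34 = 114 > 100
    N27: 130+34 = 164 > 160
    N29: 70+34 = 104 ≤ 140
    N6: 30+34 = 64 ≤ 120
Round 2 — N24, N27 seize.
  N24 sheds 114 L/s to N22, N29, N3, N4, N8: 22 each (4 lost).
    N22: 10+22 = 32 ≤ 90
    N29: 104+22 = 126 ≤ 140
    N3: 40+22 = 62 ≤ 80
    N4: 80+22 = 102 ≤ 120
    N8: 10+22 = 32 ≤ 80
  N27 sheds 164 L/s to N18, N22, N6: 54 each (2 lost).
    N18: 64+54 = 118 > 70
    N22: 32+54 = 86 ≤ 90
    N6: 64+54 = 118 ≤ 120
Round 3 — N18 seizes.
  N18 sheds 118 L/s to N22: 118 each.
    N22: 86+118 = 204 > 90
Round 4 — N22 seizes.
  N22 sheds 204 L/s to N4, N6: 102 each.
    N4: 102+102 = 204 > 120
    N6: 118+102 = 220 > 120
Round 5 — N4, N6 seize.
  N4 sheds 204 L/s to N3, N8: 102 each.
    N3: 62+102 = 164 > 80
    N8: 32+102 = 134 > 80
  N6 sheds 220 L/s: no online neighbours, lost.
Round 6 — N3, N8 seize.
  N3 sheds 164 L/s: no online neighbours, lost.
  N8 sheds 134 L/s: no online neighbours, lost.
No further seizures.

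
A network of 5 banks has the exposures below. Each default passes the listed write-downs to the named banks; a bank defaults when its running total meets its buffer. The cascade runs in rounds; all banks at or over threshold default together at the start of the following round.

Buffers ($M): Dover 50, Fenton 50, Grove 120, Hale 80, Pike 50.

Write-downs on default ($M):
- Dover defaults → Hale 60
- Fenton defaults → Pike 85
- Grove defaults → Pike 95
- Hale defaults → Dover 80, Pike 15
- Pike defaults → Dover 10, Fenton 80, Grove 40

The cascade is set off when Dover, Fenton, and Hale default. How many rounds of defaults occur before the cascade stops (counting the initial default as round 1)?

2

Round 1 — Dover, Fenton, Hale default (initial).
  Pike: +85+15 → 100 ≥ 50
Round 2 — Pike defaults.
  Grove: +40 → 40 < 120
No further defaults.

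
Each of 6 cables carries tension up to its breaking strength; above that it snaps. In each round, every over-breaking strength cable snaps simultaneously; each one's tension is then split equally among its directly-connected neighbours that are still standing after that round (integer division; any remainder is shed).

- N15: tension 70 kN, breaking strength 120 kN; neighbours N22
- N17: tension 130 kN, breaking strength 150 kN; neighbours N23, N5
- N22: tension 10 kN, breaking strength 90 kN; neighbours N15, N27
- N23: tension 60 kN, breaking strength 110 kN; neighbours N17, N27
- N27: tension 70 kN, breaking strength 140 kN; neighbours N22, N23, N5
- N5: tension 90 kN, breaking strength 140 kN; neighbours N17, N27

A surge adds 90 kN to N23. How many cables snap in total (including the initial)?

Round 1 — N23 at 150 > 110. N23 snaps.
  N23 sheds 150 kN to N17, N27: 75 each.
    N17: 130+75 = 205 > 150
    N27: 70+75 = 145 > 140
Round 2 — N17, N27 snap.
  N17 sheds 205 kN to N5: 205 each.
    N5: 90+205 = 295 > 140
  N27 sheds 145 kN to N22, N5: 72 each (1 lost).
    N22: 10+72 = 82 ≤ 90
    N5: 295+72 = 367 > 140
Round 3 — N5 snaps.
  N5 sheds 367 kN: no online neighbours, lost.
No further breaks.

4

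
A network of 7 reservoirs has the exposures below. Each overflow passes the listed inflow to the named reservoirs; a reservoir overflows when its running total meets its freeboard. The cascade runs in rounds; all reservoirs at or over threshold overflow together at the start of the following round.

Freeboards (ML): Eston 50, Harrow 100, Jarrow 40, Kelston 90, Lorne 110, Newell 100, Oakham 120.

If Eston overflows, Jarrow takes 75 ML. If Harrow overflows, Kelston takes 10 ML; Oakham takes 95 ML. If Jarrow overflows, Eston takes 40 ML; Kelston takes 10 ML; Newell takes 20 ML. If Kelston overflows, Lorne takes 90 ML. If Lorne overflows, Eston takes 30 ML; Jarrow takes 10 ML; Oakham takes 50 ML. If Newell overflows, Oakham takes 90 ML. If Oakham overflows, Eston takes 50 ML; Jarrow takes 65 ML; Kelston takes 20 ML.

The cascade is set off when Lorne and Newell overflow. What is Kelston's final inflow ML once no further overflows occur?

30

Round 1 — Lorne, Newell overflow (initial).
  Eston: +30 → 30 < 50
  Jarrow: +10 → 10 < 40
  Oakham: +50+90 → 140 ≥ 120
Round 2 — Oakham overflows.
  Eston: +50 → 80 ≥ 50
  Jarrow: +65 → 75 ≥ 40
  Kelston: +20 → 20 < 90
Round 3 — Eston, Jarrow overflow.
  Kelston: +10 → 30 < 90
No further overflows.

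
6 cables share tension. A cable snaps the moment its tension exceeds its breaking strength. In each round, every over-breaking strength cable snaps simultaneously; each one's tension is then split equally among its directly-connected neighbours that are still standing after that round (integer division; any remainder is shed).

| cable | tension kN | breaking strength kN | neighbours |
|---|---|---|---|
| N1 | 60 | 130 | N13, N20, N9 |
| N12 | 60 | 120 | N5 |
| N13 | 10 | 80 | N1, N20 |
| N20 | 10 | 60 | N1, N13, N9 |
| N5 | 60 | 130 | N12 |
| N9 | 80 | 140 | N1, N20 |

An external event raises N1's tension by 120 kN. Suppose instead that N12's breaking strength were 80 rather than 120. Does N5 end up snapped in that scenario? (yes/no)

no

With N12's breaking strength at 80:
Round 1 — N1 at 180 > 130. N1 snaps.
  N1 sheds 180 kN to N13, N20, N9: 60 each.
    N13: 10+60 = 70 ≤ 80
    N20: 10+60 = 70 > 60
    N9: 80+60 = 140 ≤ 140
Round 2 — N20 snaps.
  N20 sheds 70 kN to N13, N9: 35 each.
    N13: 70+35 = 105 > 80
    N9: 140+35 = 175 > 140
Round 3 — N13, N9 snap.
  N13 sheds 105 kN: no online neighbours, lost.
  N9 sheds 175 kN: no online neighbours, lost.
No further breaks.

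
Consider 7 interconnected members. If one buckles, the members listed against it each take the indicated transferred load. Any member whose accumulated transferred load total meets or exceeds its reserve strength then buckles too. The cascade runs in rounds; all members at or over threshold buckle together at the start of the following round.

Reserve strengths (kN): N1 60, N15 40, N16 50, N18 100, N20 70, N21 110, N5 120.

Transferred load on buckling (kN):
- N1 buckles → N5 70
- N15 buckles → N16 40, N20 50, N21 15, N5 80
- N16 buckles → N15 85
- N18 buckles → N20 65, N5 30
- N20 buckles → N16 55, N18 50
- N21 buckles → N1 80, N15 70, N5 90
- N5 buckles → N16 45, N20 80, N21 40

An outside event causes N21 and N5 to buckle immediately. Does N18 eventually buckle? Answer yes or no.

Round 1 — N21, N5 buckle (initial).
  N1: +80 → 80 ≥ 60
  N15: +70 → 70 ≥ 40
  N16: +45 → 45 < 50
  N20: +80 → 80 ≥ 70
Round 2 — N1, N15, N20 buckle.
  N16: +40+55 → 140 ≥ 50
  N18: +50 → 50 < 100
Round 3 — N16 buckles.
No further bucklings.

no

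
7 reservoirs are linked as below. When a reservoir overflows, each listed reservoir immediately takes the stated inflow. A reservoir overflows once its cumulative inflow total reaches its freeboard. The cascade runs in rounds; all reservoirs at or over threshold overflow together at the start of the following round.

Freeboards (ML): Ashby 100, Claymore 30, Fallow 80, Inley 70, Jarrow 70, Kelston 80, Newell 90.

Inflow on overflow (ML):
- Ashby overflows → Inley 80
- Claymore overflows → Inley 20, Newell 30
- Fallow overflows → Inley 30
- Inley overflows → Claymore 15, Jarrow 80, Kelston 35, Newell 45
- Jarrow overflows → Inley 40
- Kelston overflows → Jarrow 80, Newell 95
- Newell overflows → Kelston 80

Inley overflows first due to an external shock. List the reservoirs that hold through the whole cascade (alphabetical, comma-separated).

Round 1 — Inley overflows (initial).
  Claymore: +15 → 15 < 30
  Jarrow: +80 → 80 ≥ 70
  Kelston: +35 → 35 < 80
  Newell: +45 → 45 < 90
Round 2 — Jarrow overflows.
No further overflows.

Ashby, Claymore, Fallow, Kelston, Newell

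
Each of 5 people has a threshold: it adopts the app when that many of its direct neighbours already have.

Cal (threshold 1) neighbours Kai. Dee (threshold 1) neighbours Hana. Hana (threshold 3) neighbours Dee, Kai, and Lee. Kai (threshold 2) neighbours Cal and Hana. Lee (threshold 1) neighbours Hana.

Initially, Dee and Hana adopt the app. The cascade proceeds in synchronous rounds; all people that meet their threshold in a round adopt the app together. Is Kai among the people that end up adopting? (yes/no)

no

Round 1 — Dee, Hana adopt the app (initial).
Round 2 — checking thresholds:
  Kai: 1 of 2 neighbours < 2, holds.
  Lee: 1 of 1 neighbours ≥ 1, adopts the app.
Round 3 — no new adoptions; cascade stops.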